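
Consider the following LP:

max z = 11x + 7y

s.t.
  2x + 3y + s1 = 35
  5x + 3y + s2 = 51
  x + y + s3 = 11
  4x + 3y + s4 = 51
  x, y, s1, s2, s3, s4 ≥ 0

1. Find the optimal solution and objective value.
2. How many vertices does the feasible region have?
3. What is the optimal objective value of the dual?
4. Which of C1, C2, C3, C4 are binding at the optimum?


1. x = 9, y = 2, z = 113
2. 4
3. 113
4. C2, C3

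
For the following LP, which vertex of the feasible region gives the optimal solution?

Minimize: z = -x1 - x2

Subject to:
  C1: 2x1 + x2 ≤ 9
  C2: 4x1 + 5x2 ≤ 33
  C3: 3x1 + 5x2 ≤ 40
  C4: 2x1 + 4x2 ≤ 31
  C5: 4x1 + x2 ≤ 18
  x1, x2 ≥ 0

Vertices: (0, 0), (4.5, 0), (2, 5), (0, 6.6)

Evaluate the objective at each vertex of the feasible region:
  z(0, 0) = 0
  z(4.5, 0) = -4.5
  z(2, 5) = -7  ←
  z(0, 6.6) = -6.6
The minimum is at x1 = 2, x2 = 5.

(2, 5)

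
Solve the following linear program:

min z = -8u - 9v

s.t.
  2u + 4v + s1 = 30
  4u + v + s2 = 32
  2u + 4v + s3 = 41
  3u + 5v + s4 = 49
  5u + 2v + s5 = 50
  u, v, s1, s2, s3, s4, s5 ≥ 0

Evaluate the objective at each vertex of the feasible region:
  z(0, 0) = 0
  z(8, 0) = -64
  z(7, 4) = -92  ←
  z(0, 7.5) = -67.5
The minimum is at u = 7, v = 4.

u = 7, v = 4, z = -92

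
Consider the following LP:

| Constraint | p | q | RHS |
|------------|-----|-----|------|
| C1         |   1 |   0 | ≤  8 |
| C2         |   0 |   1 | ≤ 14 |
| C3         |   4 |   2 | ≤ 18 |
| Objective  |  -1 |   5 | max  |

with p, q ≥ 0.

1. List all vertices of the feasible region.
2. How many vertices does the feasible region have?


1. (0, 0), (4.5, 0), (0, 9)
2. 3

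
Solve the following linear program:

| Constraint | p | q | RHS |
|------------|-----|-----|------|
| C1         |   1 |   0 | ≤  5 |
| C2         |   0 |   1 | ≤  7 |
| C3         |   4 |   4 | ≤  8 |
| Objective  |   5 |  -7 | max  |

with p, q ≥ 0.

Evaluate the objective at each vertex of the feasible region:
  z(0, 0) = 0
  z(2, 0) = 10  ←
  z(0, 2) = -14
The maximum is at p = 2, q = 0.

p = 2, q = 0, z = 10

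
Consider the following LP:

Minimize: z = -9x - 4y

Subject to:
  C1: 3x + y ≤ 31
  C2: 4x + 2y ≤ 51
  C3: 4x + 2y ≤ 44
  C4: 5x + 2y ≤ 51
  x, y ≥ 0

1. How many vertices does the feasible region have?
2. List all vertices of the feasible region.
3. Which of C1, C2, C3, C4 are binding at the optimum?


1. 4
2. (0, 0), (10.2, 0), (7, 8), (0, 22)
3. C3, C4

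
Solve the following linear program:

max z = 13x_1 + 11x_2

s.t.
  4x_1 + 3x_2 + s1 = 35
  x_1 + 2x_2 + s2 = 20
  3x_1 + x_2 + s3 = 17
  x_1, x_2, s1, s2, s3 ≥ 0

Evaluate the objective at each vertex of the feasible region:
  z(0, 0) = 0
  z(5.667, 0) = 73.67
  z(3.2, 7.4) = 123
  z(2, 9) = 125  ←
  z(0, 10) = 110
The maximum is at x_1 = 2, x_2 = 9.

x_1 = 2, x_2 = 9, z = 125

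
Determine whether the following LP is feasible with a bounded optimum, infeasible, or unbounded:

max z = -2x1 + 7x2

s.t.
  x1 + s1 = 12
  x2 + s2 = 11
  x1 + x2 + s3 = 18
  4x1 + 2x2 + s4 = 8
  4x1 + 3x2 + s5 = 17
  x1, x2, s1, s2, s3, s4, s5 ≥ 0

Feasible with a bounded optimal solution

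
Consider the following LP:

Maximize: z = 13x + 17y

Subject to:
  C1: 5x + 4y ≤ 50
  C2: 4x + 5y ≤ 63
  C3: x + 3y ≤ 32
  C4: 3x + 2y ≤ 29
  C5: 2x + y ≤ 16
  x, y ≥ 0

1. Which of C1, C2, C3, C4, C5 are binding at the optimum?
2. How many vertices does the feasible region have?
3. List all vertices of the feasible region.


1. C1, C3
2. 5
3. (0, 0), (8, 0), (4.667, 6.667), (2, 10), (0, 10.67)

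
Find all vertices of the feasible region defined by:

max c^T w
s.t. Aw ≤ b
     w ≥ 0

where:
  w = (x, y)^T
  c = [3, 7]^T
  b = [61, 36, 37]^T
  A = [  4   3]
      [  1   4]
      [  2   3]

(0, 0), (15.25, 0), (12, 4.333), (8, 7), (0, 9)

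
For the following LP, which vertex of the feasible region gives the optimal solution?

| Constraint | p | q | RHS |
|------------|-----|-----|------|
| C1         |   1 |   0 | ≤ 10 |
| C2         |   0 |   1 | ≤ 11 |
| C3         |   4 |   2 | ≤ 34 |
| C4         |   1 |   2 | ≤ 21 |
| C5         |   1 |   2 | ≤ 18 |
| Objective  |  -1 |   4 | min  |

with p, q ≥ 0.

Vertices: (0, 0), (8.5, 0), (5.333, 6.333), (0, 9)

Evaluate the objective at each vertex of the feasible region:
  z(0, 0) = 0
  z(8.5, 0) = -8.5  ←
  z(5.333, 6.333) = 20
  z(0, 9) = 36
The minimum is at p = 8.5, q = 0.

(8.5, 0)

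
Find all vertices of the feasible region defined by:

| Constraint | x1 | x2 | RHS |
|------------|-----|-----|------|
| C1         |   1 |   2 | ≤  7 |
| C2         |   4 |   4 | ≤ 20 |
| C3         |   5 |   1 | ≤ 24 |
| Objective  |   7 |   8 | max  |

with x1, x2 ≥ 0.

(0, 0), (4.8, 0), (4.75, 0.25), (3, 2), (0, 3.5)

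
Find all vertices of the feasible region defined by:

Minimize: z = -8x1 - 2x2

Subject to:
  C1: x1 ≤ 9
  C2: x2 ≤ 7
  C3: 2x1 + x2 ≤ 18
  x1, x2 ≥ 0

(0, 0), (9, 0), (5.5, 7), (0, 7)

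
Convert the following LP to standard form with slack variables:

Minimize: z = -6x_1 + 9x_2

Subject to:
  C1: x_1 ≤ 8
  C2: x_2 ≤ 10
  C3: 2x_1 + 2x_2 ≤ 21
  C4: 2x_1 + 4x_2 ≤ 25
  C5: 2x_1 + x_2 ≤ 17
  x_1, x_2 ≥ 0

min z = -6x_1 + 9x_2

s.t.
  x_1 + s1 = 8
  x_2 + s2 = 10
  2x_1 + 2x_2 + s3 = 21
  2x_1 + 4x_2 + s4 = 25
  2x_1 + x_2 + s5 = 17
  x_1, x_2, s1, s2, s3, s4, s5 ≥ 0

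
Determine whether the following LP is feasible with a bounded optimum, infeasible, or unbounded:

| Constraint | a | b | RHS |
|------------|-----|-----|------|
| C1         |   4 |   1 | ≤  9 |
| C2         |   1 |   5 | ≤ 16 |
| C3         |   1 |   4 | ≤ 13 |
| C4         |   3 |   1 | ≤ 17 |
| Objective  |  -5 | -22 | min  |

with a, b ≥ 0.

Feasible with a bounded optimal solution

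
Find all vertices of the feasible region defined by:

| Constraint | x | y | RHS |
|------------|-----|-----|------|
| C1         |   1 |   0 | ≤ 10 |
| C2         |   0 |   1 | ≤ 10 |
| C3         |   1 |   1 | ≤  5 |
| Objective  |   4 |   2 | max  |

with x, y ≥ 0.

(0, 0), (5, 0), (0, 5)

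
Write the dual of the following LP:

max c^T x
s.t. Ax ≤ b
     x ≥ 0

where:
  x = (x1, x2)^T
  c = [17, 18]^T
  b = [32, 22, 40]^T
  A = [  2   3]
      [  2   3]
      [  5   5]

Primal max cᵀx s.t. Ax ≤ b, x ≥ 0  →  Dual min bᵀy s.t. Aᵀy ≥ c, y ≥ 0.

Minimize: z = 32y1 + 22y2 + 40y3

Subject to:
  2y1 + 2y2 + 5y3 ≥ 17
  3y1 + 3y2 + 5y3 ≥ 18
  y1, y2, y3 ≥ 0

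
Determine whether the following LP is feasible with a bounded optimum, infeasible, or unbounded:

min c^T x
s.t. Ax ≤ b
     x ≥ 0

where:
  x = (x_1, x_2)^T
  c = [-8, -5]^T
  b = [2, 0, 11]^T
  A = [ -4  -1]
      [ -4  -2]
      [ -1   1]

Unbounded (objective can decrease without bound)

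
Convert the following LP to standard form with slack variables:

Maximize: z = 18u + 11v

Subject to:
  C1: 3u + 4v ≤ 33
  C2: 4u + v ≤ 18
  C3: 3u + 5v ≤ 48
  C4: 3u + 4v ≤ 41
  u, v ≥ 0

max z = 18u + 11v

s.t.
  3u + 4v + s1 = 33
  4u + v + s2 = 18
  3u + 5v + s3 = 48
  3u + 4v + s4 = 41
  u, v, s1, s2, s3, s4 ≥ 0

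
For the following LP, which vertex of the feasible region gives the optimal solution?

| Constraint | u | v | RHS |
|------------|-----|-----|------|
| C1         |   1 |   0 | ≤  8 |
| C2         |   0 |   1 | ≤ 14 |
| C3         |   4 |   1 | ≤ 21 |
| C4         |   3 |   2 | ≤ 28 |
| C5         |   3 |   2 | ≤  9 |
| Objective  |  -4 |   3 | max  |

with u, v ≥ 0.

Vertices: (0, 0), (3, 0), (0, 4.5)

Evaluate the objective at each vertex of the feasible region:
  z(0, 0) = 0
  z(3, 0) = -12
  z(0, 4.5) = 13.5  ←
The maximum is at u = 0, v = 4.5.

(0, 4.5)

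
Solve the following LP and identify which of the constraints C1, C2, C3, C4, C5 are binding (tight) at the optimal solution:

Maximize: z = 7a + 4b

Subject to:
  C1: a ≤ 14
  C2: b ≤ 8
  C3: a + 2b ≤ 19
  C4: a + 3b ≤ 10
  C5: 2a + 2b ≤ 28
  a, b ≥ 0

At a = 10, b = 0, compute slack b - a·x for each constraint:
  C1: 14 − 10 = 4  (slack)
  C2: 8 − 0 = 8  (slack)
  C3: 19 − 10 = 9  (slack)
  C4: 10 − 10 = 0  (binding)
  C5: 28 − 20 = 8  (slack)

Optimal: a = 10, b = 0
Binding: C4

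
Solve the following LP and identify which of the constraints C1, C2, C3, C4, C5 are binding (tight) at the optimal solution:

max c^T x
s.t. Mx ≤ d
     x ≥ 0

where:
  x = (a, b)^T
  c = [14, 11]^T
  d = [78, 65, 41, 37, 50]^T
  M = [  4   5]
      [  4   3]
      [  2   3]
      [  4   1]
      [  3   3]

At a = 7, b = 9, compute slack b - a·x for each constraint:
  C1: 78 − 73 = 5  (slack)
  C2: 65 − 55 = 10  (slack)
  C3: 41 − 41 = 0  (binding)
  C4: 37 − 37 = 0  (binding)
  C5: 50 − 48 = 2  (slack)

Optimal: a = 7, b = 9
Binding: C3, C4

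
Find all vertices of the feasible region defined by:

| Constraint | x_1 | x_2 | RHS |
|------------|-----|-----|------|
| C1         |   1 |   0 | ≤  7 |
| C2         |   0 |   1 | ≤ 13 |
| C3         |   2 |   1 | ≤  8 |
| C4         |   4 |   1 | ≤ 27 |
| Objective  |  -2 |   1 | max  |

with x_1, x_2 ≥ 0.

(0, 0), (4, 0), (0, 8)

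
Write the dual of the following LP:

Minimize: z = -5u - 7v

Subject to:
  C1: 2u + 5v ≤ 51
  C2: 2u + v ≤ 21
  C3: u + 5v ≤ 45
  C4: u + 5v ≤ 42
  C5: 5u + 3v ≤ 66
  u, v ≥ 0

Primal min cᵀx s.t. Ax ≤ b, x ≥ 0  →  Dual max −bᵀy s.t. Aᵀy ≥ −c, y ≥ 0.

Maximize: z = -51y1 - 21y2 - 45y3 - 42y4 - 66y5

Subject to:
  2y1 + 2y2 + y3 + y4 + 5y5 ≥ 5
  5y1 + y2 + 5y3 + 5y4 + 3y5 ≥ 7
  y1, y2, y3, y4, y5 ≥ 0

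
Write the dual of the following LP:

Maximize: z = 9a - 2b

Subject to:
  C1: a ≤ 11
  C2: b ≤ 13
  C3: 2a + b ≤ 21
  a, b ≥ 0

Primal max cᵀx s.t. Ax ≤ b, x ≥ 0  →  Dual min bᵀy s.t. Aᵀy ≥ c, y ≥ 0.

Minimize: z = 11y1 + 13y2 + 21y3

Subject to:
  y1 + 2y3 ≥ 9
  y2 + y3 ≥ -2
  y1, y2, y3 ≥ 0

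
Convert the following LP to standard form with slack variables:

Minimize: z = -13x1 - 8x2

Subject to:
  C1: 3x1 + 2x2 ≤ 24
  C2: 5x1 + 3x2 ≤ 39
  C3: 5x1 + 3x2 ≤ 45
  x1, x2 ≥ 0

min z = -13x1 - 8x2

s.t.
  3x1 + 2x2 + s1 = 24
  5x1 + 3x2 + s2 = 39
  5x1 + 3x2 + s3 = 45
  x1, x2, s1, s2, s3 ≥ 0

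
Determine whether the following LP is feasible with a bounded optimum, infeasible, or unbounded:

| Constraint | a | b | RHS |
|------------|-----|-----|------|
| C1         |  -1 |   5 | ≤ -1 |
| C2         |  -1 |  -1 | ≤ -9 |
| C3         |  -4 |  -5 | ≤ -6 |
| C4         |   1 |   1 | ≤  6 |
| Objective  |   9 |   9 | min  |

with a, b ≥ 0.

Infeasible (no feasible solution exists)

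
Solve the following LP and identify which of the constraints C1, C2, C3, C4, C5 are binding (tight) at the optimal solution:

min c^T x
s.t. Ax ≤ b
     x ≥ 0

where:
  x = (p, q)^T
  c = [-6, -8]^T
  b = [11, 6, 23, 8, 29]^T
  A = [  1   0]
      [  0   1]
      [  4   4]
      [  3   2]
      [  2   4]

At p = 0, q = 4, compute slack b - a·x for each constraint:
  C1: 11 − 0 = 11  (slack)
  C2: 6 − 4 = 2  (slack)
  C3: 23 − 16 = 7  (slack)
  C4: 8 − 8 = 0  (binding)
  C5: 29 − 16 = 13  (slack)

Optimal: p = 0, q = 4
Binding: C4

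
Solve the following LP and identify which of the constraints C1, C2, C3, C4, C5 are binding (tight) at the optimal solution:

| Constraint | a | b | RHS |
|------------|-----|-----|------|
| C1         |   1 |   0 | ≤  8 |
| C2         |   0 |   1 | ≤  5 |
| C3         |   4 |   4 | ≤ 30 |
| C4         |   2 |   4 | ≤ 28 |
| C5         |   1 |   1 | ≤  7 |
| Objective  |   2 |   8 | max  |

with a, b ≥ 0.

At a = 2, b = 5, compute slack b - a·x for each constraint:
  C1: 8 − 2 = 6  (slack)
  C2: 5 − 5 = 0  (binding)
  C3: 30 − 28 = 2  (slack)
  C4: 28 − 24 = 4  (slack)
  C5: 7 − 7 = 0  (binding)

Optimal: a = 2, b = 5
Binding: C2, C5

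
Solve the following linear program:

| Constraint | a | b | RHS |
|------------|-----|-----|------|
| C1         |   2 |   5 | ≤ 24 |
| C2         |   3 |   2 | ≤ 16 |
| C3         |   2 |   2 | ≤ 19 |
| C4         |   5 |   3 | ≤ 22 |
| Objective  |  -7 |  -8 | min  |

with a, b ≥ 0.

Evaluate the objective at each vertex of the feasible region:
  z(0, 0) = 0
  z(4.4, 0) = -30.8
  z(2, 4) = -46  ←
  z(0, 4.8) = -38.4
The minimum is at a = 2, b = 4.

a = 2, b = 4, z = -46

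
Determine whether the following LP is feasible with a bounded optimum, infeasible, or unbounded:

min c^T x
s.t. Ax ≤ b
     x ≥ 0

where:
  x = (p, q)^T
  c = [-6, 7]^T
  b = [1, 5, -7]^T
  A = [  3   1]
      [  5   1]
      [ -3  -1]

Infeasible (no feasible solution exists)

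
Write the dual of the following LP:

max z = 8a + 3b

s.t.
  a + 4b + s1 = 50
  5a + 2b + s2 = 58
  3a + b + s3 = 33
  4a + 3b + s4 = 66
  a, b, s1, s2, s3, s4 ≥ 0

Primal max cᵀx s.t. Ax ≤ b, x ≥ 0  →  Dual min bᵀy s.t. Aᵀy ≥ c, y ≥ 0.

Minimize: z = 50y1 + 58y2 + 33y3 + 66y4

Subject to:
  y1 + 5y2 + 3y3 + 4y4 ≥ 8
  4y1 + 2y2 + y3 + 3y4 ≥ 3
  y1, y2, y3, y4 ≥ 0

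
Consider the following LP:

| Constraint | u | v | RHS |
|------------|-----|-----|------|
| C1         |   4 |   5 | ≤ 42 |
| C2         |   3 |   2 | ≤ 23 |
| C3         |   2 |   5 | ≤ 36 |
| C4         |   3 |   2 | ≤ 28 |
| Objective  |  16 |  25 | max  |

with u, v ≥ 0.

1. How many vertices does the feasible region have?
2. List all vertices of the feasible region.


1. 5
2. (0, 0), (7.667, 0), (4.429, 4.857), (3, 6), (0, 7.2)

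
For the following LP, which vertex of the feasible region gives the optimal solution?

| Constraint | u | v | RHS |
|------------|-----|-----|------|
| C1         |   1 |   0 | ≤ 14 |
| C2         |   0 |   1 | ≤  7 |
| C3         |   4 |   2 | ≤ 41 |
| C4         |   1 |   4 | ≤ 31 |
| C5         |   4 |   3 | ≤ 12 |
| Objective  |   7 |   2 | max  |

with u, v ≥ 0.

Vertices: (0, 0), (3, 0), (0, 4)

Evaluate the objective at each vertex of the feasible region:
  z(0, 0) = 0
  z(3, 0) = 21  ←
  z(0, 4) = 8
The maximum is at u = 3, v = 0.

(3, 0)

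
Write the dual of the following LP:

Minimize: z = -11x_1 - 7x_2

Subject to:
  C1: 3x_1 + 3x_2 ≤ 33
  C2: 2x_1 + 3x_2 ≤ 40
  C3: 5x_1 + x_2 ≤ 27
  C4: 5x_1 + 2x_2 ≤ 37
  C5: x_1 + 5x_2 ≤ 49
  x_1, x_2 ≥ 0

Primal min cᵀx s.t. Ax ≤ b, x ≥ 0  →  Dual max −bᵀy s.t. Aᵀy ≥ −c, y ≥ 0.

Maximize: z = -33y1 - 40y2 - 27y3 - 37y4 - 49y5

Subject to:
  3y1 + 2y2 + 5y3 + 5y4 + y5 ≥ 11
  3y1 + 3y2 + y3 + 2y4 + 5y5 ≥ 7
  y1, y2, y3, y4, y5 ≥ 0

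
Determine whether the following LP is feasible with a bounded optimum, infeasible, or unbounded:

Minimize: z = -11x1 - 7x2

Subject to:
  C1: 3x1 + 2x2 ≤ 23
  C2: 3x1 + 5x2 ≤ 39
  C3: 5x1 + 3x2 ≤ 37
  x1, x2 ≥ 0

Feasible with a bounded optimal solution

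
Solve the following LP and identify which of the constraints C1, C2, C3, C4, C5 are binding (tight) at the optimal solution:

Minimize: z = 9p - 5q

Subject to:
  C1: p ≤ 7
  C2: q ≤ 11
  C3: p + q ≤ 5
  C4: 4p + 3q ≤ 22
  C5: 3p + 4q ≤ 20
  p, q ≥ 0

At p = 0, q = 5, compute slack b - a·x for each constraint:
  C1: 7 − 0 = 7  (slack)
  C2: 11 − 5 = 6  (slack)
  C3: 5 − 5 = 0  (binding)
  C4: 22 − 15 = 7  (slack)
  C5: 20 − 20 = 0  (binding)

Optimal: p = 0, q = 5
Binding: C3, C5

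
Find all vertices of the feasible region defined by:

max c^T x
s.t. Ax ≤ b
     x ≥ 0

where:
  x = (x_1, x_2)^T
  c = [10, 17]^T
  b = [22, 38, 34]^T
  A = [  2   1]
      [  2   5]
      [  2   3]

(0, 0), (11, 0), (9, 4), (0, 7.6)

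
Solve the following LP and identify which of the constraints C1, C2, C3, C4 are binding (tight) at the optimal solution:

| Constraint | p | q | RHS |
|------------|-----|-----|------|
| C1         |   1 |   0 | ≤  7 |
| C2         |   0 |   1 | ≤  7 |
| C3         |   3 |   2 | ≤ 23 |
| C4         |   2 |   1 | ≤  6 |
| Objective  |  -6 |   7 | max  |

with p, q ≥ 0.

At p = 0, q = 6, compute slack b - a·x for each constraint:
  C1: 7 − 0 = 7  (slack)
  C2: 7 − 6 = 1  (slack)
  C3: 23 − 12 = 11  (slack)
  C4: 6 − 6 = 0  (binding)

Optimal: p = 0, q = 6
Binding: C4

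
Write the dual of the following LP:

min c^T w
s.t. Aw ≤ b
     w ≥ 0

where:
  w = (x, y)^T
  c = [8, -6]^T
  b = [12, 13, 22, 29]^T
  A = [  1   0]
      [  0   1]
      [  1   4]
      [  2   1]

Primal min cᵀx s.t. Ax ≤ b, x ≥ 0  →  Dual max −bᵀy s.t. Aᵀy ≥ −c, y ≥ 0.

Maximize: z = -12y1 - 13y2 - 22y3 - 29y4

Subject to:
  y1 + y3 + 2y4 ≥ -8
  y2 + 4y3 + y4 ≥ 6
  y1, y2, y3, y4 ≥ 0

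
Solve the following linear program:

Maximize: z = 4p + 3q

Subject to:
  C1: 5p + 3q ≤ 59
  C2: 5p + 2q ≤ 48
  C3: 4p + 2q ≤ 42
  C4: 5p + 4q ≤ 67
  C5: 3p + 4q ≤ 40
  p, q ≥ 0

Evaluate the objective at each vertex of the feasible region:
  z(0, 0) = 0
  z(9.6, 0) = 38.4
  z(8, 4) = 44  ←
  z(0, 10) = 30
The maximum is at p = 8, q = 4.

p = 8, q = 4, z = 44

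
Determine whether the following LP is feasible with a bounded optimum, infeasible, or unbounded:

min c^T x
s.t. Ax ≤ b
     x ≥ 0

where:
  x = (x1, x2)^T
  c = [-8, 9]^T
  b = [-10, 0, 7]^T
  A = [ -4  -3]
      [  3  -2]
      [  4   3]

Infeasible (no feasible solution exists)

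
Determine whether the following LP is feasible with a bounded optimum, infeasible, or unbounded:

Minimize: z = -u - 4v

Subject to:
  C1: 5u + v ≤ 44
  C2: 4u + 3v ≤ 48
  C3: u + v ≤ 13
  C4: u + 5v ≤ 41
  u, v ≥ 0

Feasible with a bounded optimal solution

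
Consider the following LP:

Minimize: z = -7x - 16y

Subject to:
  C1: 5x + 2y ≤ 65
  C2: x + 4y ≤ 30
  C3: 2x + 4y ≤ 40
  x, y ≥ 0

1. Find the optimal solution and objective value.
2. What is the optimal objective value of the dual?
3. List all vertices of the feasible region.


1. x = 10, y = 5, z = -150
2. -150
3. (0, 0), (13, 0), (11.25, 4.375), (10, 5), (0, 7.5)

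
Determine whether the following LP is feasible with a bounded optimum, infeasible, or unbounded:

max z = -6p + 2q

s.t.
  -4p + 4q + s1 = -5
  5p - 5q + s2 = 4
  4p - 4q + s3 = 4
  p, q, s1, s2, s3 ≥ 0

Infeasible (no feasible solution exists)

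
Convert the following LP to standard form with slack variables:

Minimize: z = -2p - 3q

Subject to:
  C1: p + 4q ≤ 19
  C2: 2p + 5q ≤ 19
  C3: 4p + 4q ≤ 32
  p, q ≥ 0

min z = -2p - 3q

s.t.
  p + 4q + s1 = 19
  2p + 5q + s2 = 19
  4p + 4q + s3 = 32
  p, q, s1, s2, s3 ≥ 0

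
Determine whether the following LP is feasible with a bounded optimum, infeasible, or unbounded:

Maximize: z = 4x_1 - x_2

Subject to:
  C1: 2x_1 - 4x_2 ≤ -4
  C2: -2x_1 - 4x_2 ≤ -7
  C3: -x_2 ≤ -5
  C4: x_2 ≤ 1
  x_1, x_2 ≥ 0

Infeasible (no feasible solution exists)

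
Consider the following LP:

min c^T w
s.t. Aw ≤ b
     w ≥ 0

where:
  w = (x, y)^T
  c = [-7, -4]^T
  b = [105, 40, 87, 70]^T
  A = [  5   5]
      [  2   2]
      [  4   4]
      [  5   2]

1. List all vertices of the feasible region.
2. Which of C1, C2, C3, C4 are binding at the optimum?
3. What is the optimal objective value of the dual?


1. (0, 0), (14, 0), (10, 10), (0, 20)
2. C2, C4
3. -110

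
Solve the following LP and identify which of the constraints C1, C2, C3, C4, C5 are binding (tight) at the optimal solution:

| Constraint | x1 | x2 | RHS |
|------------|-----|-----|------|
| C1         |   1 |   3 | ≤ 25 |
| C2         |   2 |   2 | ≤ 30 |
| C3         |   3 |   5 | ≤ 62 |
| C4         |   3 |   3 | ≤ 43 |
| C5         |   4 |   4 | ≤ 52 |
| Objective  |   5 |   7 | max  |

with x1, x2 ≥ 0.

At x1 = 7, x2 = 6, compute slack b - a·x for each constraint:
  C1: 25 − 25 = 0  (binding)
  C2: 30 − 26 = 4  (slack)
  C3: 62 − 51 = 11  (slack)
  C4: 43 − 39 = 4  (slack)
  C5: 52 − 52 = 0  (binding)

Optimal: x1 = 7, x2 = 6
Binding: C1, C5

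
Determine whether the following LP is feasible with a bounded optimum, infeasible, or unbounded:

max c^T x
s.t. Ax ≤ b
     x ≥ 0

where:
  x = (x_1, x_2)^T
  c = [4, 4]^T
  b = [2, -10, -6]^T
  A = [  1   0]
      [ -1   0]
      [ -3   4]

Infeasible (no feasible solution exists)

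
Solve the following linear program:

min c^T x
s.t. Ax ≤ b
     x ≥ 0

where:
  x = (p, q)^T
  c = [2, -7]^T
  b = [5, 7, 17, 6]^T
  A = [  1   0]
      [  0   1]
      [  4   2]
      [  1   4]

Evaluate the objective at each vertex of the feasible region:
  z(0, 0) = 0
  z(4.25, 0) = 8.5
  z(4, 0.5) = 4.5
  z(0, 1.5) = -10.5  ←
The minimum is at p = 0, q = 1.5.

p = 0, q = 1.5, z = -10.5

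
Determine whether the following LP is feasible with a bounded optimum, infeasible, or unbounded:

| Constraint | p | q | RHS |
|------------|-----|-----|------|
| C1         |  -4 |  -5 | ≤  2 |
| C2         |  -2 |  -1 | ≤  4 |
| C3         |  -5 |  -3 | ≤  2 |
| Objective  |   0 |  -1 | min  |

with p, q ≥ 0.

Unbounded (objective can decrease without bound)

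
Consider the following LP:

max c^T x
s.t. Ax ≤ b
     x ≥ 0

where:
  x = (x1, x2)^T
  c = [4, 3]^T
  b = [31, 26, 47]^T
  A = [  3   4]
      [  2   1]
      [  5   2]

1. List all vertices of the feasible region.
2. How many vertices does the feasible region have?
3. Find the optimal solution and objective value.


1. (0, 0), (9.4, 0), (9, 1), (0, 7.75)
2. 4
3. x1 = 9, x2 = 1, z = 39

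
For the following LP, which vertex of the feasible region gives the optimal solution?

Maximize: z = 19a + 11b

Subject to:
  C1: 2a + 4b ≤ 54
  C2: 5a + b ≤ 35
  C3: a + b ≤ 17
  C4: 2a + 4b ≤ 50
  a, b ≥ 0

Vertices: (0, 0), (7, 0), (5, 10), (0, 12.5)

Evaluate the objective at each vertex of the feasible region:
  z(0, 0) = 0
  z(7, 0) = 133
  z(5, 10) = 205  ←
  z(0, 12.5) = 137.5
The maximum is at a = 5, b = 10.

(5, 10)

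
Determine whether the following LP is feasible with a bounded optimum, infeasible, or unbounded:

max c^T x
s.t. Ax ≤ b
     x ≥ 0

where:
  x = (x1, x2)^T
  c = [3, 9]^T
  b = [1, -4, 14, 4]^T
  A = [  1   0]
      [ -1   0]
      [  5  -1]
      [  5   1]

Infeasible (no feasible solution exists)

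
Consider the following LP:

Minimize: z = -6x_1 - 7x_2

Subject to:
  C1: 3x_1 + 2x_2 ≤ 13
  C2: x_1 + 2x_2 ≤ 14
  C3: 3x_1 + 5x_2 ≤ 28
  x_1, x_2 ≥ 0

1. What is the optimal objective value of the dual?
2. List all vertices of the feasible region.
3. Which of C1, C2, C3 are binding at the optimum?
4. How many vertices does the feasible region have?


1. -41
2. (0, 0), (4.333, 0), (1, 5), (0, 5.6)
3. C1, C3
4. 4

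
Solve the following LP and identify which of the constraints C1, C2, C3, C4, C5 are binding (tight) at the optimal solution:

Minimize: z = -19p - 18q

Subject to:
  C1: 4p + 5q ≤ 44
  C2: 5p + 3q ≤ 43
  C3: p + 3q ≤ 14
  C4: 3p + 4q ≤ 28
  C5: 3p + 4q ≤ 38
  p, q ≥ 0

At p = 8, q = 1, compute slack b - a·x for each constraint:
  C1: 44 − 37 = 7  (slack)
  C2: 43 − 43 = 0  (binding)
  C3: 14 − 11 = 3  (slack)
  C4: 28 − 28 = 0  (binding)
  C5: 38 − 28 = 10  (slack)

Optimal: p = 8, q = 1
Binding: C2, C4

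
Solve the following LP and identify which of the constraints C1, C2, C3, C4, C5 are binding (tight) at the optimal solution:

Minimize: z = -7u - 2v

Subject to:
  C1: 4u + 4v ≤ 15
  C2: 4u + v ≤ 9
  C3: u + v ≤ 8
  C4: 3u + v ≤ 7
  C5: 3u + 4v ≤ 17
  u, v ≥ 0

At u = 2, v = 1, compute slack b - a·x for each constraint:
  C1: 15 − 12 = 3  (slack)
  C2: 9 − 9 = 0  (binding)
  C3: 8 − 3 = 5  (slack)
  C4: 7 − 7 = 0  (binding)
  C5: 17 − 10 = 7  (slack)

Optimal: u = 2, v = 1
Binding: C2, C4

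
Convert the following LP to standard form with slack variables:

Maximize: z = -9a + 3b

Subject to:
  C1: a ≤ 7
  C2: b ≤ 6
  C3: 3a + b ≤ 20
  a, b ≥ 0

max z = -9a + 3b

s.t.
  a + s1 = 7
  b + s2 = 6
  3a + b + s3 = 20
  a, b, s1, s2, s3 ≥ 0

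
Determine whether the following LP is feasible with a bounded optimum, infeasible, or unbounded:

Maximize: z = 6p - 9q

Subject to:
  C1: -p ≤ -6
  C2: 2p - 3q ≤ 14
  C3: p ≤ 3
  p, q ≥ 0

Infeasible (no feasible solution exists)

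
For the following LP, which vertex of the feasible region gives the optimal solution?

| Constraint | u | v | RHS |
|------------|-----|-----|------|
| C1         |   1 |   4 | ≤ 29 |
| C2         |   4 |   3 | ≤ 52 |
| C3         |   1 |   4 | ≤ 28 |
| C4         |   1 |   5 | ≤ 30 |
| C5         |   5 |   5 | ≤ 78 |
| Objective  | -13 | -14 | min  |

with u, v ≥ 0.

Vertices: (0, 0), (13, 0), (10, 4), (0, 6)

Evaluate the objective at each vertex of the feasible region:
  z(0, 0) = 0
  z(13, 0) = -169
  z(10, 4) = -186  ←
  z(0, 6) = -84
The minimum is at u = 10, v = 4.

(10, 4)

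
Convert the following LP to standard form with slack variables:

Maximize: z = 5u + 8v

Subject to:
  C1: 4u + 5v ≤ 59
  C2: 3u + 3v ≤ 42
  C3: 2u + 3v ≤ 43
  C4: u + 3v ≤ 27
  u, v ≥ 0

max z = 5u + 8v

s.t.
  4u + 5v + s1 = 59
  3u + 3v + s2 = 42
  2u + 3v + s3 = 43
  u + 3v + s4 = 27
  u, v, s1, s2, s3, s4 ≥ 0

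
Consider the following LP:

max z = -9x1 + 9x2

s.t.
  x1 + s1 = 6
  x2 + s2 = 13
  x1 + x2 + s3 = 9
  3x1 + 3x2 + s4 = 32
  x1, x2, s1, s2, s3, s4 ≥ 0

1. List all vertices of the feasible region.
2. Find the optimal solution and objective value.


1. (0, 0), (6, 0), (6, 3), (0, 9)
2. x1 = 0, x2 = 9, z = 81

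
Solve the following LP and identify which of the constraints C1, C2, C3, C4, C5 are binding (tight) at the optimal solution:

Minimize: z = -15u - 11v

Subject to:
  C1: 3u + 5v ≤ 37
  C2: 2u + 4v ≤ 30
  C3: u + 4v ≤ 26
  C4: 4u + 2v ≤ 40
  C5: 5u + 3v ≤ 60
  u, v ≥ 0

At u = 9, v = 2, compute slack b - a·x for each constraint:
  C1: 37 − 37 = 0  (binding)
  C2: 30 − 26 = 4  (slack)
  C3: 26 − 17 = 9  (slack)
  C4: 40 − 40 = 0  (binding)
  C5: 60 − 51 = 9  (slack)

Optimal: u = 9, v = 2
Binding: C1, C4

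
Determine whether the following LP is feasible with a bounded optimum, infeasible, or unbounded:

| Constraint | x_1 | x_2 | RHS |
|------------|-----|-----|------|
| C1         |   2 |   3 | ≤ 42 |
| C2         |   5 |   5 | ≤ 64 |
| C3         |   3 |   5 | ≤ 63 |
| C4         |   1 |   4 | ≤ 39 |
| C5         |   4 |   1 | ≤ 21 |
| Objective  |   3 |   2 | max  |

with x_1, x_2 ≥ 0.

Feasible with a bounded optimal solution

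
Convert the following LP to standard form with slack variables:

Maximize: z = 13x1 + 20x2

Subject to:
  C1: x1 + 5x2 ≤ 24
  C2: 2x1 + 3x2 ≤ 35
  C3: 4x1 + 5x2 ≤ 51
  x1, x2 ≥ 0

max z = 13x1 + 20x2

s.t.
  x1 + 5x2 + s1 = 24
  2x1 + 3x2 + s2 = 35
  4x1 + 5x2 + s3 = 51
  x1, x2, s1, s2, s3 ≥ 0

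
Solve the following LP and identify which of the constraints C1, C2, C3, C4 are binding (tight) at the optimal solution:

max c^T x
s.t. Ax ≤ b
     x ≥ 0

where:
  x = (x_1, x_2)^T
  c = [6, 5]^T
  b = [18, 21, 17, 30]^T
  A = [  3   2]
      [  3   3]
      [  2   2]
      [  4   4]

At x_1 = 4, x_2 = 3, compute slack b - a·x for each constraint:
  C1: 18 − 18 = 0  (binding)
  C2: 21 − 21 = 0  (binding)
  C3: 17 − 14 = 3  (slack)
  C4: 30 − 28 = 2  (slack)

Optimal: x_1 = 4, x_2 = 3
Binding: C1, C2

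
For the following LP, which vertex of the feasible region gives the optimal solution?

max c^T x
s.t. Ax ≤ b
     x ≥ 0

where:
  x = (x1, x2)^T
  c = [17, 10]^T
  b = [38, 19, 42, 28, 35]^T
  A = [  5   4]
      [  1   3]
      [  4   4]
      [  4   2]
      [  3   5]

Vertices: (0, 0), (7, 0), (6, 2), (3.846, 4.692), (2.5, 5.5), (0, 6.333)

Evaluate the objective at each vertex of the feasible region:
  z(0, 0) = 0
  z(7, 0) = 119
  z(6, 2) = 122  ←
  z(3.846, 4.692) = 112.3
  z(2.5, 5.5) = 97.5
  z(0, 6.333) = 63.33
The maximum is at x1 = 6, x2 = 2.

(6, 2)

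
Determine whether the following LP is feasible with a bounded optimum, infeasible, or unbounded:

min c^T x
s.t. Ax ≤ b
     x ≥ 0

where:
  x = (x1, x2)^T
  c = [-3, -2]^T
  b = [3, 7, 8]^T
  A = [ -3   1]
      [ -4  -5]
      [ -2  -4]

Unbounded (objective can decrease without bound)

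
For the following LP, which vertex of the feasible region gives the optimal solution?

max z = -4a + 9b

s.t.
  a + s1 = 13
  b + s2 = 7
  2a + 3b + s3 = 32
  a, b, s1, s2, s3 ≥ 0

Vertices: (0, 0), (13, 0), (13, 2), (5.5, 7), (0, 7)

Evaluate the objective at each vertex of the feasible region:
  z(0, 0) = 0
  z(13, 0) = -52
  z(13, 2) = -34
  z(5.5, 7) = 41
  z(0, 7) = 63  ←
The maximum is at a = 0, b = 7.

(0, 7)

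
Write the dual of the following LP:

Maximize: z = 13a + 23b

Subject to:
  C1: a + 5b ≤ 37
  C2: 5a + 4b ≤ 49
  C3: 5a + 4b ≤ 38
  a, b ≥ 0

Primal max cᵀx s.t. Ax ≤ b, x ≥ 0  →  Dual min bᵀy s.t. Aᵀy ≥ c, y ≥ 0.

Minimize: z = 37y1 + 49y2 + 38y3

Subject to:
  y1 + 5y2 + 5y3 ≥ 13
  5y1 + 4y2 + 4y3 ≥ 23
  y1, y2, y3 ≥ 0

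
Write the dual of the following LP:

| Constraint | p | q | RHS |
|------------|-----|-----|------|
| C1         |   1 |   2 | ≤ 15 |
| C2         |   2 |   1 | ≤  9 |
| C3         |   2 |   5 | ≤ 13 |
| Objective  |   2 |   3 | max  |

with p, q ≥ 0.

Primal max cᵀx s.t. Ax ≤ b, x ≥ 0  →  Dual min bᵀy s.t. Aᵀy ≥ c, y ≥ 0.

Minimize: z = 15y1 + 9y2 + 13y3

Subject to:
  y1 + 2y2 + 2y3 ≥ 2
  2y1 + y2 + 5y3 ≥ 3
  y1, y2, y3 ≥ 0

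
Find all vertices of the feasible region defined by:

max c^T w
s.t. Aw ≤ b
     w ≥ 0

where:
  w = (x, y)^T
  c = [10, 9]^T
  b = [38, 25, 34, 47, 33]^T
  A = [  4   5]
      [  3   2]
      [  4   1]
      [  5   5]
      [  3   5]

(0, 0), (8.333, 0), (7, 2), (5, 3.6), (0, 6.6)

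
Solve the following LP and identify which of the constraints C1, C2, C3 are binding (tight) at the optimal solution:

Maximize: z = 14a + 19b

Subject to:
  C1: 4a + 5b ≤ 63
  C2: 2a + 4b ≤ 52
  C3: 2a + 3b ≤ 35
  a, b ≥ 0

At a = 7, b = 7, compute slack b - a·x for each constraint:
  C1: 63 − 63 = 0  (binding)
  C2: 52 − 42 = 10  (slack)
  C3: 35 − 35 = 0  (binding)

Optimal: a = 7, b = 7
Binding: C1, C3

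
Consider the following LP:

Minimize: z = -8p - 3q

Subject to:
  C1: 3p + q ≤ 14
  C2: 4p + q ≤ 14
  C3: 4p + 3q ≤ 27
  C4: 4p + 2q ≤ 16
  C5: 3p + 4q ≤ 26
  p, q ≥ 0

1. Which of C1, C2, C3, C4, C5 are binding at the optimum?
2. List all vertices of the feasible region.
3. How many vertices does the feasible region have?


1. C2, C4
2. (0, 0), (3.5, 0), (3, 2), (1.2, 5.6), (0, 6.5)
3. 5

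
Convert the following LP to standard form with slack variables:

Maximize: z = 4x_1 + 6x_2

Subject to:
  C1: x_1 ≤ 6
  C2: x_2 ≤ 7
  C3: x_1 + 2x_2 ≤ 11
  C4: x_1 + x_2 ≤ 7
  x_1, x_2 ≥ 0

max z = 4x_1 + 6x_2

s.t.
  x_1 + s1 = 6
  x_2 + s2 = 7
  x_1 + 2x_2 + s3 = 11
  x_1 + x_2 + s4 = 7
  x_1, x_2, s1, s2, s3, s4 ≥ 0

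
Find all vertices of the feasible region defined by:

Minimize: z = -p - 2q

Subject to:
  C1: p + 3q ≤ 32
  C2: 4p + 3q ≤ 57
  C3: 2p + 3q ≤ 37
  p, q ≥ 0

(0, 0), (14.25, 0), (10, 5.667), (5, 9), (0, 10.67)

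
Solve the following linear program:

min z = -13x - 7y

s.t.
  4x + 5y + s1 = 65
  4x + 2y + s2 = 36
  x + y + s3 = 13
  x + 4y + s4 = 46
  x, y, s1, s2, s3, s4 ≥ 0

Evaluate the objective at each vertex of the feasible region:
  z(0, 0) = 0
  z(9, 0) = -117
  z(5, 8) = -121  ←
  z(2, 11) = -103
  z(0, 11.5) = -80.5
The minimum is at x = 5, y = 8.

x = 5, y = 8, z = -121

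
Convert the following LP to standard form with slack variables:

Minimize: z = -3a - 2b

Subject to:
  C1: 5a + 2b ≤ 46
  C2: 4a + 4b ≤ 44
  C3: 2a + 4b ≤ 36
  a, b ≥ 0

min z = -3a - 2b

s.t.
  5a + 2b + s1 = 46
  4a + 4b + s2 = 44
  2a + 4b + s3 = 36
  a, b, s1, s2, s3 ≥ 0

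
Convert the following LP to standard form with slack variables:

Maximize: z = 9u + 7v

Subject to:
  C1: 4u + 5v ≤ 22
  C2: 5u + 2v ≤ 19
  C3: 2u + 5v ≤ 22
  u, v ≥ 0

max z = 9u + 7v

s.t.
  4u + 5v + s1 = 22
  5u + 2v + s2 = 19
  2u + 5v + s3 = 22
  u, v, s1, s2, s3 ≥ 0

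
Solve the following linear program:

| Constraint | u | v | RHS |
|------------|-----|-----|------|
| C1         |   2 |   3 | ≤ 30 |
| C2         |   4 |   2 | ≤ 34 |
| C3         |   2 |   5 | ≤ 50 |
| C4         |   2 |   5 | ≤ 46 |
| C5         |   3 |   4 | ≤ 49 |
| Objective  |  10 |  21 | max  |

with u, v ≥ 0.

Evaluate the objective at each vertex of the feasible region:
  z(0, 0) = 0
  z(8.5, 0) = 85
  z(5.25, 6.5) = 189
  z(3, 8) = 198  ←
  z(0, 9.2) = 193.2
The maximum is at u = 3, v = 8.

u = 3, v = 8, z = 198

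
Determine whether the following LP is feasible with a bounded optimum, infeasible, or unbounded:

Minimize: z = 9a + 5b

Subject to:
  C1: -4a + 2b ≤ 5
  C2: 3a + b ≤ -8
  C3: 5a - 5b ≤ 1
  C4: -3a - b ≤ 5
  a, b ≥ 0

Infeasible (no feasible solution exists)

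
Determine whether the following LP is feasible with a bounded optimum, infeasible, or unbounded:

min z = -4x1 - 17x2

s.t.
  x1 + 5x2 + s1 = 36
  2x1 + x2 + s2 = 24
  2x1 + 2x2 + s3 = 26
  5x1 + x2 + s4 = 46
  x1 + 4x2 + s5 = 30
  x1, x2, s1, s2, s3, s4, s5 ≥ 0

Feasible with a bounded optimal solution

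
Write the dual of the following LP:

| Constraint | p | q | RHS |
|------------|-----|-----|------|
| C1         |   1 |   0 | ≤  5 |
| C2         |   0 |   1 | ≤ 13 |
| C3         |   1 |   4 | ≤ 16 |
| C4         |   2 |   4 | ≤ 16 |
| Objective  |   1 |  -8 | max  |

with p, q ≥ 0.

Primal max cᵀx s.t. Ax ≤ b, x ≥ 0  →  Dual min bᵀy s.t. Aᵀy ≥ c, y ≥ 0.

Minimize: z = 5y1 + 13y2 + 16y3 + 16y4

Subject to:
  y1 + y3 + 2y4 ≥ 1
  y2 + 4y3 + 4y4 ≥ -8
  y1, y2, y3, y4 ≥ 0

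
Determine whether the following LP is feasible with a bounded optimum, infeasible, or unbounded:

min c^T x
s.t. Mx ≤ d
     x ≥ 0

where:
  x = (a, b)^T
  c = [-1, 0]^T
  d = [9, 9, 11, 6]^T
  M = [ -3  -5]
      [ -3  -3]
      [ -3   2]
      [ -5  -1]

Unbounded (objective can decrease without bound)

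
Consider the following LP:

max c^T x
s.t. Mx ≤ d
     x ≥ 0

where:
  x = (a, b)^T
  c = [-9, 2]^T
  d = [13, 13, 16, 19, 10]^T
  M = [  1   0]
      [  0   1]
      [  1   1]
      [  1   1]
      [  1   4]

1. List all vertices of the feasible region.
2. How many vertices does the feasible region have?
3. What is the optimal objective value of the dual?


1. (0, 0), (10, 0), (0, 2.5)
2. 3
3. 5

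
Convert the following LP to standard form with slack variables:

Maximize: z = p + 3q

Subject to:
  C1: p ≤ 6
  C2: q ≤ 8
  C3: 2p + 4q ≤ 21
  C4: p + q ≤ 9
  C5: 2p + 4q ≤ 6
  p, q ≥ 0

max z = p + 3q

s.t.
  p + s1 = 6
  q + s2 = 8
  2p + 4q + s3 = 21
  p + q + s4 = 9
  2p + 4q + s5 = 6
  p, q, s1, s2, s3, s4, s5 ≥ 0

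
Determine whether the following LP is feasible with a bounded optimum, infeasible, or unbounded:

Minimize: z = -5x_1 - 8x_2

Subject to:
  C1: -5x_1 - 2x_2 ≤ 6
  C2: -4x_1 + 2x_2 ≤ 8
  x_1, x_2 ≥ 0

Unbounded (objective can decrease without bound)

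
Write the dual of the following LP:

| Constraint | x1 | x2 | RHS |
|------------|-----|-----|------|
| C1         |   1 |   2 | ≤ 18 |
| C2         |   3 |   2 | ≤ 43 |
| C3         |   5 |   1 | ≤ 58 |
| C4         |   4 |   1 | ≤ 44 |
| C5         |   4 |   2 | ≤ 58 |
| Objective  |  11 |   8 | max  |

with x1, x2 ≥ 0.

Primal max cᵀx s.t. Ax ≤ b, x ≥ 0  →  Dual min bᵀy s.t. Aᵀy ≥ c, y ≥ 0.

Minimize: z = 18y1 + 43y2 + 58y3 + 44y4 + 58y5

Subject to:
  y1 + 3y2 + 5y3 + 4y4 + 4y5 ≥ 11
  2y1 + 2y2 + y3 + y4 + 2y5 ≥ 8
  y1, y2, y3, y4, y5 ≥ 0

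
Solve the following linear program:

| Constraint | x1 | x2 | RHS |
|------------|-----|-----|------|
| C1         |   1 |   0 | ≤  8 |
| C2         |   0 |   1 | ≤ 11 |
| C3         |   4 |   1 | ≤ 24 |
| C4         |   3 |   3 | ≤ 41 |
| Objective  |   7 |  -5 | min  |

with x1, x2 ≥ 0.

Evaluate the objective at each vertex of the feasible region:
  z(0, 0) = 0
  z(6, 0) = 42
  z(3.444, 10.22) = -27
  z(2.667, 11) = -36.33
  z(0, 11) = -55  ←
The minimum is at x1 = 0, x2 = 11.

x1 = 0, x2 = 11, z = -55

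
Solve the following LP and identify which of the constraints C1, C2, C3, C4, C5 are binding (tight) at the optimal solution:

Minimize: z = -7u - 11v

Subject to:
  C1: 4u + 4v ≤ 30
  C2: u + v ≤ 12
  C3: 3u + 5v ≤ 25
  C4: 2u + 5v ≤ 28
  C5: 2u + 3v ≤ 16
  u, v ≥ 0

At u = 5, v = 2, compute slack b - a·x for each constraint:
  C1: 30 − 28 = 2  (slack)
  C2: 12 − 7 = 5  (slack)
  C3: 25 − 25 = 0  (binding)
  C4: 28 − 20 = 8  (slack)
  C5: 16 − 16 = 0  (binding)

Optimal: u = 5, v = 2
Binding: C3, C5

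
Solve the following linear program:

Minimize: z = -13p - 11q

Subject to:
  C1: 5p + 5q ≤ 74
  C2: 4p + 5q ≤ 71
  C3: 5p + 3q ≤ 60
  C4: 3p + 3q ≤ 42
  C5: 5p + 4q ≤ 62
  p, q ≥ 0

Evaluate the objective at each vertex of the feasible region:
  z(0, 0) = 0
  z(12, 0) = -156
  z(10.8, 2) = -162.4
  z(6, 8) = -166  ←
  z(0, 14) = -154
The minimum is at p = 6, q = 8.

p = 6, q = 8, z = -166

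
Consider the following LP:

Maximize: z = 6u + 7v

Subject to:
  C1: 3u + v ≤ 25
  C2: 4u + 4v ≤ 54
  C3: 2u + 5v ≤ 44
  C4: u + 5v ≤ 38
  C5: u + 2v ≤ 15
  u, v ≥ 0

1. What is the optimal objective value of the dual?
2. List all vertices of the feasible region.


1. 70
2. (0, 0), (8.333, 0), (7, 4), (0, 7.5)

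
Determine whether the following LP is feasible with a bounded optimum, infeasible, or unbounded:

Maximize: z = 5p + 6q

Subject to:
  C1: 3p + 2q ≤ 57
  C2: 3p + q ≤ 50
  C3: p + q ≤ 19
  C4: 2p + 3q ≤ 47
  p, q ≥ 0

Feasible with a bounded optimal solution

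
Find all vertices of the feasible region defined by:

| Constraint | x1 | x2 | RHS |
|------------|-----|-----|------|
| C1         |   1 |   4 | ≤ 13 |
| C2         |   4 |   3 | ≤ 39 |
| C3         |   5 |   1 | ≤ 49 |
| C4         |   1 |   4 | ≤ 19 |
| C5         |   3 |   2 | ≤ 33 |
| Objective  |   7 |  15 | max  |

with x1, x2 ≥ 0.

(0, 0), (9.75, 0), (9, 1), (0, 3.25)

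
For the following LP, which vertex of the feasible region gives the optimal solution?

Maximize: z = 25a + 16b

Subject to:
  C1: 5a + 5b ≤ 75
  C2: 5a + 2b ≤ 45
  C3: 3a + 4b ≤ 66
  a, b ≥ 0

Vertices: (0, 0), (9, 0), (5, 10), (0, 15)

Evaluate the objective at each vertex of the feasible region:
  z(0, 0) = 0
  z(9, 0) = 225
  z(5, 10) = 285  ←
  z(0, 15) = 240
The maximum is at a = 5, b = 10.

(5, 10)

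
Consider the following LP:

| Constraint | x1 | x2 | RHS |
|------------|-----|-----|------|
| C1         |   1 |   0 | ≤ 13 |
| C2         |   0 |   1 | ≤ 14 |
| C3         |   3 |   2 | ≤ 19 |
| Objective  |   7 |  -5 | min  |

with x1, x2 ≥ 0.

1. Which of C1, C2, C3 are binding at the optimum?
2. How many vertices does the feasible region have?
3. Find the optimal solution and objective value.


1. C3
2. 3
3. x1 = 0, x2 = 9.5, z = -47.5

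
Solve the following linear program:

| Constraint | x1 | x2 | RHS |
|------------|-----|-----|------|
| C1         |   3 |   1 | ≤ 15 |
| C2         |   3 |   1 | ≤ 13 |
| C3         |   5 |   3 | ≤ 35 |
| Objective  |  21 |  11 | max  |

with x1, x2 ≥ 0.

Evaluate the objective at each vertex of the feasible region:
  z(0, 0) = 0
  z(4.333, 0) = 91
  z(1, 10) = 131  ←
  z(0, 11.67) = 128.3
The maximum is at x1 = 1, x2 = 10.

x1 = 1, x2 = 10, z = 131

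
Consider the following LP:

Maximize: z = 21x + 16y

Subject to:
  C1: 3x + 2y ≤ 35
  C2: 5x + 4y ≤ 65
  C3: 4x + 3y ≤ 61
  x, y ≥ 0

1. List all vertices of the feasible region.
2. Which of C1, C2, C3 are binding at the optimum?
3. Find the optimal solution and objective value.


1. (0, 0), (11.67, 0), (5, 10), (0, 16.25)
2. C1, C2
3. x = 5, y = 10, z = 265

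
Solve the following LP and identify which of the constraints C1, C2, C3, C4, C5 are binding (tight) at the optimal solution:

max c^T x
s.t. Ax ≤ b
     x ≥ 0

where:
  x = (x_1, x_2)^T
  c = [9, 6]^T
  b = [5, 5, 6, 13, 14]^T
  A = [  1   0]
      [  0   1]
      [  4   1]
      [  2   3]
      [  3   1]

At x_1 = 0.5, x_2 = 4, compute slack b - a·x for each constraint:
  C1: 5 − 0.5 = 4.5  (slack)
  C2: 5 − 4 = 1  (slack)
  C3: 6 − 6 = 0  (binding)
  C4: 13 − 13 = 0  (binding)
  C5: 14 − 5.5 = 8.5  (slack)

Optimal: x_1 = 0.5, x_2 = 4
Binding: C3, C4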